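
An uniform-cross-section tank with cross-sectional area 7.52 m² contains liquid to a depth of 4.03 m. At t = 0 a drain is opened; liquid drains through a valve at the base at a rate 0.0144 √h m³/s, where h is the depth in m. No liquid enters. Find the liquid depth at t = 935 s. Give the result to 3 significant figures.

Accumulation of liquid (constant cross-section A): A dh/dt = −0.0144 √h.
Separate and integrate: 2(√h − √h₀) = −(0.0144/A) t.
√h = √4.03 − 0.0144·935/(2·7.52) = 2.0075 − 0.89521 = 1.1123.
h = 1.1123² = 1.2372 m.

1.24 m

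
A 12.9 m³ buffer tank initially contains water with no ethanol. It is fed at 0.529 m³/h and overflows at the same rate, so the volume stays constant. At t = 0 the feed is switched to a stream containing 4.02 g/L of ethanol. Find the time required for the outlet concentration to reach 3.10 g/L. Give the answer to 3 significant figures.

Accumulation = in − out for the solute gives V dC/dt = Q(C_in − C), so τ = V/Q = 24.386 h.
C(t) = C_in + (C₀ − C_in) e^(−t/τ). Set C = 3.10 and solve for t:
e^(−t/τ) = (C − C_in)/(C₀ − C_in) = (3.10 − 4.02)/(0 − 4.02) = 0.22886
t = −τ ln(…) = 24.386 × 1.4747 = 35.961 h.

36.0 h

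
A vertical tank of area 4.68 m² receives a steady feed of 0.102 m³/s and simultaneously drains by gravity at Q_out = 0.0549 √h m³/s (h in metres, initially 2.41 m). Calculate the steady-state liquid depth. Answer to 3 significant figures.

3.45 m

Accumulation of liquid (constant cross-section A): A dh/dt = Q_in − 0.0549 √h. At steady state dh/dt = 0:
Q_in = 0.0549 √h_ss ⇒ √h_ss = 0.102/0.0549 = 1.8579.
h_ss = 1.8579² = 3.4519 m. (Since h₀ = 2.41 m < h_ss, the level will rise toward this value.)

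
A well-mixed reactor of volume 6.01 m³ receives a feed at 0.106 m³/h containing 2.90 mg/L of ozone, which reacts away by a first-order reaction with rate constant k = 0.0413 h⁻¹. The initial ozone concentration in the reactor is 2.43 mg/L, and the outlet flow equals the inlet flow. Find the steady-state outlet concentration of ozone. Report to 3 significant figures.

Accumulation = in − out − consumed: V dC/dt = Q C_in − Q C − k V C.
At steady state: 0 = Q C_in − (Q + kV) C_ss, so C_ss = Q C_in/(Q + kV).
C_ss = 0.106·2.90/(0.106 + 0.0413·6.01) = 0.30740/0.35421 = 0.86784 mg/L.

0.868 mg/L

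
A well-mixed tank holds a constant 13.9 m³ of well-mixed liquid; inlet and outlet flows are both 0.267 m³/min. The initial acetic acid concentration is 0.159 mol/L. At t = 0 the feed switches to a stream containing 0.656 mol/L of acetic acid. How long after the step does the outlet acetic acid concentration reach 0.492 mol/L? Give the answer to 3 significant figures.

57.7 min

Species balance: V dC/dt = Q(C_in − C) ⇒ τ = V/Q = 52.060 min.
C(t) = C_in + (C₀ − C_in) e^(−t/τ). Set C = 0.492 and solve for t:
e^(−t/τ) = (C − C_in)/(C₀ − C_in) = (0.492 − 0.656)/(0.159 − 0.656) = 0.32998
t = −τ ln(…) = 52.060 × 1.1087 = 57.720 min.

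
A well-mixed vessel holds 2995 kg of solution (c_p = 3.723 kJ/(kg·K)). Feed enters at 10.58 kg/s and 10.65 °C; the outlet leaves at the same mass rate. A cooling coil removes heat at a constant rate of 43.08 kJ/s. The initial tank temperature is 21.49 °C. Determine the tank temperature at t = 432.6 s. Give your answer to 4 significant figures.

12.15 °C

M c_p dT/dt = ṁ c_p (T_in − T) − Q̇.
Rearrange: dT/dt = (T_ss − T)/τ with τ = M/ṁ = 283.081 s and T_ss = T_in − Q̇/(ṁ c_p) = 9.55630 °C.
Solution: T(t) = T_ss + (T₀ − T_ss) e^(−t/τ).
T(432.6) = 9.55630 + (11.9337)·e^(−432.6/283.081) = 9.55630 + (11.9337)·0.216929 = 12.1451 °C.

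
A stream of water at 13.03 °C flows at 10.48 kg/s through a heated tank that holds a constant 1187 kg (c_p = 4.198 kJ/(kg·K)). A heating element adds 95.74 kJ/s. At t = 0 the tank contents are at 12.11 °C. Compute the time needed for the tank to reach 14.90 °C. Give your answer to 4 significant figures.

Energy balance: M c_p dT/dt = ṁ c_p (T_in − T) + 95.74.
τ = M/ṁ = 113.263 s; T_ss = T_in + Q̇/(ṁ c_p) = 15.2062 °C.
T(t) = T_ss + (T₀ − T_ss) e^(−t/τ). Set T = 14.90:
e^(−t/τ) = (14.90 − 15.2062)/(12.11 − 15.2062) = 0.0988821
t = −113.263 · ln(0.0988821) = 262.072 s.

262.1 s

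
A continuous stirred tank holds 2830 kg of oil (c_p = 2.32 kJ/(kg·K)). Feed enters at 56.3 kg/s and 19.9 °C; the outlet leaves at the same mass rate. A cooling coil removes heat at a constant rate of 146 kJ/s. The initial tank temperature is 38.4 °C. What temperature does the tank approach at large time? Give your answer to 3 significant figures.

M c_p dT/dt = ṁ c_p (T_in − T) − Q̇.
At steady state dT/dt = 0 ⇒ T_ss = T_in − Q̇/(ṁ c_p) = 19.9 − 146/(56.3·2.32) = 18.782 °C.

18.8 °C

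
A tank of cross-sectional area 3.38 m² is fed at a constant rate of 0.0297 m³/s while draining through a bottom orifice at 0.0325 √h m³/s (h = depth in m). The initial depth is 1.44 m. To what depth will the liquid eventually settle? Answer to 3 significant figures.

0.835 m

A dh/dt = Q_in − 0.0325 √h. Steady state requires inflow = outflow:
Q_in = 0.0325 √h_ss ⇒ √h_ss = 0.0297/0.0325 = 0.91385.
h_ss = 0.91385² = 0.83511 m. (Since h₀ = 1.44 m > h_ss, the level will fall toward this value.)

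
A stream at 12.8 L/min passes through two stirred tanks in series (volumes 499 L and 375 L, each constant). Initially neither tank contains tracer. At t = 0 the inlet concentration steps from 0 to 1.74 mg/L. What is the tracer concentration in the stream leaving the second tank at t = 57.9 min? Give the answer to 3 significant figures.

Each tank obeys Vᵢ dCᵢ/dt = Q(Cᵢ₋₁ − Cᵢ), so τᵢ = Vᵢ/Q.
τ₁ = 499/12.8 = 38.984 min; τ₂ = 375/12.8 = 29.297 min.
Tank 1: C₁ = C_in(1 − e^(−t/τ₁)). Tank 2 (τ₁ ≠ τ₂): C₂ = C_in[1 − (τ₁ e^(−t/τ₁) − τ₂ e^(−t/τ₂))/(τ₁ − τ₂)].
At t = 57.9: e^(−t/τ₁) = 0.22645, e^(−t/τ₂) = 0.13858.
C₂ = 1.74·[1 − (38.984·0.22645 − 29.297·0.13858)/(9.6875)] = 1.74·0.50779 = 0.88355 mg/L.

0.884 mg/L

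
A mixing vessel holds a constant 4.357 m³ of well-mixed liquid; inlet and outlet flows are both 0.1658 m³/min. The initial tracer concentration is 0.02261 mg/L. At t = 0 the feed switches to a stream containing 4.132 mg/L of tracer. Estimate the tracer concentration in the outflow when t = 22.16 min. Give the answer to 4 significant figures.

Species balance on the tank: V dC/dt = Q(C_in − C).
Rewrite as dC/dt + C/τ = C_in/τ, τ = V/Q = 26.2786 min.
C approaches C_in exponentially: C(t) = C_in + (C₀ − C_in) e^(−t/τ).
C(22.16) = 4.132 + (0.02261 − 4.132)·e^(−22.16/26.2786) = 4.132 + (-4.10939)·0.430301 = 2.36373 mg/L.

2.364 mg/L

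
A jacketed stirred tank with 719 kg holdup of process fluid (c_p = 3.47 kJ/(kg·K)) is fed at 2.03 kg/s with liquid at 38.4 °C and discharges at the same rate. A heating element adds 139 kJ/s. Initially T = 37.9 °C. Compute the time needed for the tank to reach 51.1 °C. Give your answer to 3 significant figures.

M c_p dT/dt = ṁ c_p (T_in − T) + Q̇.
τ = M/ṁ = 354.19 s; T_ss = T_in + Q̇/(ṁ c_p) = 58.133 °C.
T(t) = T_ss + (T₀ − T_ss) e^(−t/τ). Set T = 51.1:
e^(−t/τ) = (51.1 − 58.133)/(37.9 − 58.133) = 0.34759
t = −354.19 · ln(0.34759) = 374.28 s.

374 s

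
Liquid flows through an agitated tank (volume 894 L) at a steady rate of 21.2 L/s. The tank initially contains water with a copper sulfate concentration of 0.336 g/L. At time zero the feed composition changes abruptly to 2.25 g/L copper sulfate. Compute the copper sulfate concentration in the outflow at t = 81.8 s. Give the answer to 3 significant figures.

Mass balance on the solute (V constant): V dC/dt = Q(C_in − C).
Time constant τ = V/Q = 894/21.2 = 42.170 s.
C approaches C_in exponentially: C(t) = C_in + (C₀ − C_in) e^(−t/τ).
C(81.8) = 2.25 + (0.336 − 2.25)·e^(−81.8/42.170) = 2.25 + (-1.9140)·0.14374 = 1.9749 g/L.

1.97 g/L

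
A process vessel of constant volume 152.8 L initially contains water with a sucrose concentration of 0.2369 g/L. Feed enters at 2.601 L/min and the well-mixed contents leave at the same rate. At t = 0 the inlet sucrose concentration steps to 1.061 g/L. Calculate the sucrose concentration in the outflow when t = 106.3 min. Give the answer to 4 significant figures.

0.9261 g/L

Unsteady species balance (constant V, well mixed): V dC/dt = Q(C_in − C).
Time constant τ = V/Q = 152.8/2.601 = 58.7466 min.
C approaches C_in exponentially: C(t) = C_in + (C₀ − C_in) e^(−t/τ).
C(106.3) = 1.061 + (0.2369 − 1.061)·e^(−106.3/58.7466) = 1.061 + (-0.824100)·0.163742 = 0.926060 g/L.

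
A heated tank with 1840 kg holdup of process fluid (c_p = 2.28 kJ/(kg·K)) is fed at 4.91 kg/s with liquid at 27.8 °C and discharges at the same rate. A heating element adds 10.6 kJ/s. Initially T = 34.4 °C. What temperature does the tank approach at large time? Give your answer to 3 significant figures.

28.7 °C

M c_p dT/dt = ṁ c_p (T_in − T) + Q̇.
At steady state dT/dt = 0 ⇒ T_ss = T_in + Q̇/(ṁ c_p) = 27.8 + 10.6/(4.91·2.28) = 28.747 °C.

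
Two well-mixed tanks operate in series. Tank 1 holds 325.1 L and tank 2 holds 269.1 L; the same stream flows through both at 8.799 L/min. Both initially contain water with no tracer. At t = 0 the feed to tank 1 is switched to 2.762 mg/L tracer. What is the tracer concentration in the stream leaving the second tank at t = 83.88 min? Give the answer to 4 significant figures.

1.961 mg/L

Each tank obeys Vᵢ dCᵢ/dt = Q(Cᵢ₋₁ − Cᵢ), so τᵢ = Vᵢ/Q.
τ₁ = 325.1/8.799 = 36.9474 min; τ₂ = 269.1/8.799 = 30.5830 min.
Tank 1: C₁ = C_in(1 − e^(−t/τ₁)). Tank 2 (τ₁ ≠ τ₂): C₂ = C_in[1 − (τ₁ e^(−t/τ₁) − τ₂ e^(−t/τ₂))/(τ₁ − τ₂)].
At t = 83.88: e^(−t/τ₁) = 0.103286, e^(−t/τ₂) = 0.0643963.
C₂ = 2.762·[1 − (36.9474·0.103286 − 30.5830·0.0643963)/(6.36436)] = 2.762·0.709837 = 1.96057 mg/L.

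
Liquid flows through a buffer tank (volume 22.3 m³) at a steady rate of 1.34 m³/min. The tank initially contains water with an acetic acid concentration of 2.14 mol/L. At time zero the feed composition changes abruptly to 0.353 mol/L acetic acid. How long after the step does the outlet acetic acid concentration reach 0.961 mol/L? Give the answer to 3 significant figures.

17.9 min

Species balance: V dC/dt = Q(C_in − C) ⇒ τ = V/Q = 16.642 min.
C(t) = C_in + (C₀ − C_in) e^(−t/τ). Set C = 0.961 and solve for t:
e^(−t/τ) = (C − C_in)/(C₀ − C_in) = (0.961 − 0.353)/(2.14 − 0.353) = 0.34024
t = −τ ln(…) = 16.642 × 1.0781 = 17.942 min.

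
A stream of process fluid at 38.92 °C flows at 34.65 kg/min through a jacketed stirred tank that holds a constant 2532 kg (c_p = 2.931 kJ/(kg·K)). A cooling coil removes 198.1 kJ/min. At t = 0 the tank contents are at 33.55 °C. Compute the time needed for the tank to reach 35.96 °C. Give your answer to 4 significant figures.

89.16 min

Heat balance on the well-mixed liquid: M c_p dT/dt = ṁ c_p (T_in − T) − 198.1.
τ = M/ṁ = 73.0736 min; T_ss = T_in − Q̇/(ṁ c_p) = 36.9694 °C.
T(t) = T_ss + (T₀ − T_ss) e^(−t/τ). Set T = 35.96:
e^(−t/τ) = (35.96 − 36.9694)/(33.55 − 36.9694) = 0.295201
t = −73.0736 · ln(0.295201) = 89.1571 min.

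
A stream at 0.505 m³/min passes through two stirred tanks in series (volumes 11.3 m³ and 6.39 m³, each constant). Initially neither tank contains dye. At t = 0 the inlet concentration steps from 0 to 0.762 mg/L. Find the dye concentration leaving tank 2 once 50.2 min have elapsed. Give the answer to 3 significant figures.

Species balance on tank i: dCᵢ/dt = (Cᵢ₋₁ − Cᵢ)/τᵢ with τᵢ = Vᵢ/Q.
τ₁ = 11.3/0.505 = 22.376 min; τ₂ = 6.39/0.505 = 12.653 min.
Solving the cascade with C₁(0)=C₂(0)=0 gives C₂(t) = C_in[1 − (τ₁ e^(−t/τ₁) − τ₂ e^(−t/τ₂))/(τ₁ − τ₂)].
At t = 50.2: e^(−t/τ₁) = 0.10609, e^(−t/τ₂) = 0.018925.
C₂ = 0.762·[1 − (22.376·0.10609 − 12.653·0.018925)/(9.7228)] = 0.762·0.78047 = 0.59472 mg/L.

0.595 mg/L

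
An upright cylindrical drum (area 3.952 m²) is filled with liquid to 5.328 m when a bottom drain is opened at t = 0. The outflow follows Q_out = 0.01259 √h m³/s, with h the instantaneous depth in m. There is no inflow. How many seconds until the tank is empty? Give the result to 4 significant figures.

1449 s

Mass balance (ρ constant): A dh/dt = −0.01259 √h.
This is separable: 2 d(√h)/dt = −0.01259/A, so √h = √h₀ − (0.01259/(2A)) t.
Tank is empty when √h = 0: t_empty = 2A√h₀/0.01259.
t_empty = 2·3.952·√5.328/0.01259 = 7.90400·2.30825/0.01259 = 1449.12 s.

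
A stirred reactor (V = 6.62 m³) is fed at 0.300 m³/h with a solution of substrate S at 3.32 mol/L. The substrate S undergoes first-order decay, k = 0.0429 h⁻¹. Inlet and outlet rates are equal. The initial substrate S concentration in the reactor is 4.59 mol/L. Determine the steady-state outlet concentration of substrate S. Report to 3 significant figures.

V dC/dt = Q(C_in − C) − k V C.
At steady state: 0 = Q C_in − (Q + kV) C_ss, so C_ss = Q C_in/(Q + kV).
C_ss = 0.300·3.32/(0.300 + 0.0429·6.62) = 0.99600/0.58400 = 1.7055 mol/L.

1.71 mol/L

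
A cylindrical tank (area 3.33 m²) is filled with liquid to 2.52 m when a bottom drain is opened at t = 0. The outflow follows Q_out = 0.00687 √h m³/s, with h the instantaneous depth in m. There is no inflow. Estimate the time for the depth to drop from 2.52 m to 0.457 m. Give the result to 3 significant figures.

With no inflow, A dh/dt = −0.00687 √h.
∫ h^(−1/2) dh = −(0.00687/A) ∫ dt, giving 2√h = 2√h₀ − (0.00687/A) t.
t = 2A(√h₀ − √h)/0.00687 = 2·3.33·(√2.52 − √0.457)/0.00687
  = 6.6600 × (1.5875 − 0.67602) / 0.00687 = 883.57 s.

884 s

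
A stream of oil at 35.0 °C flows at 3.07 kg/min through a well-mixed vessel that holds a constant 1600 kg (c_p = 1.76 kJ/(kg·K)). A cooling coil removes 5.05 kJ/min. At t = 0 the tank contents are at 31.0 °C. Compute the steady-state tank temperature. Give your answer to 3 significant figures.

Heat balance on the well-mixed liquid: M c_p dT/dt = ṁ c_p (T_in − T) − 5.05.
At steady state dT/dt = 0 ⇒ T_ss = T_in − Q̇/(ṁ c_p) = 35.0 − 5.05/(3.07·1.76) = 34.065 °C.

34.1 °C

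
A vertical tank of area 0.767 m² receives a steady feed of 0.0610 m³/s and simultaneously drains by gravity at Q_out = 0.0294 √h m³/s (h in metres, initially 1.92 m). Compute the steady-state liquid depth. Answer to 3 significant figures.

A dh/dt = Q_in − 0.0294 √h. Steady state requires inflow = outflow:
Q_in = 0.0294 √h_ss ⇒ √h_ss = 0.0610/0.0294 = 2.0748.
h_ss = 2.0748² = 4.3049 m. (Since h₀ = 1.92 m < h_ss, the level will rise toward this value.)

4.30 m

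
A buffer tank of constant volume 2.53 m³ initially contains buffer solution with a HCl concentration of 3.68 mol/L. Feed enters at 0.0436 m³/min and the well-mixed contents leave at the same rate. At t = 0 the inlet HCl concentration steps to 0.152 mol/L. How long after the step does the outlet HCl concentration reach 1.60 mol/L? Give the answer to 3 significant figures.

Mass balance on the solute (V constant): V dC/dt = Q(C_in − C), so τ = V/Q = 58.028 min.
C(t) = C_in + (C₀ − C_in) e^(−t/τ). Set C = 1.60 and solve for t:
e^(−t/τ) = (C − C_in)/(C₀ − C_in) = (1.60 − 0.152)/(3.68 − 0.152) = 0.41043
t = −τ ln(…) = 58.028 × 0.89055 = 51.676 min.

51.7 min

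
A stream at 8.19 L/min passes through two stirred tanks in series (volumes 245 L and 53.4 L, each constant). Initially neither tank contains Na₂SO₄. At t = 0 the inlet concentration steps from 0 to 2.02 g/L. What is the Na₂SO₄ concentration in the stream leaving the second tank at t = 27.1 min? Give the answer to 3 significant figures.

0.985 g/L

Time constants: τᵢ = Vᵢ/Q for each well-mixed tank.
τ₁ = 245/8.19 = 29.915 min; τ₂ = 53.4/8.19 = 6.5201 min.
Tank 1: C₁ = C_in(1 − e^(−t/τ₁)). Tank 2 (τ₁ ≠ τ₂): C₂ = C_in[1 − (τ₁ e^(−t/τ₁) − τ₂ e^(−t/τ₂))/(τ₁ − τ₂)].
At t = 27.1: e^(−t/τ₁) = 0.40417, e^(−t/τ₂) = 0.015665.
C₂ = 2.02·[1 − (29.915·0.40417 − 6.5201·0.015665)/(23.394)] = 2.02·0.48755 = 0.98485 g/L.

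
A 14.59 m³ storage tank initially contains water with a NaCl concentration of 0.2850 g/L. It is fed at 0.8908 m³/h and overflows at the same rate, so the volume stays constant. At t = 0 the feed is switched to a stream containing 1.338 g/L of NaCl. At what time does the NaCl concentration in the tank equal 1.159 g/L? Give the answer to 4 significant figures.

Mass balance on the solute (V constant): V dC/dt = Q(C_in − C), so τ = V/Q = 16.3785 h.
C(t) = C_in + (C₀ − C_in) e^(−t/τ). Set C = 1.159 and solve for t:
e^(−t/τ) = (C − C_in)/(C₀ − C_in) = (1.159 − 1.338)/(0.2850 − 1.338) = 0.169991
t = −τ ln(…) = 16.3785 × 1.77201 = 29.0230 h.

29.02 h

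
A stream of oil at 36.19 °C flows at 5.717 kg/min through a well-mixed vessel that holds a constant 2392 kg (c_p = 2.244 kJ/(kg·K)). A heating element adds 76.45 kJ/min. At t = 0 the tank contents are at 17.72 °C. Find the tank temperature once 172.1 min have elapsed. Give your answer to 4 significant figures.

25.96 °C

First-law balance (no shaft work): M c_p dT/dt = ṁ c_p (T_in − T) + 76.45.
τ = M/ṁ = 418.401 min; T_ss = T_in + Q̇/(ṁ c_p) = 36.19 + 76.45/(5.717·2.244) = 42.1492 °C.
This is linear first-order; T(t) = T_ss + (T₀ − T_ss) e^(−t/τ).
T(172.1) = 42.1492 + (-24.4292)·e^(−172.1/418.401) = 42.1492 + (-24.4292)·0.662770 = 25.9583 °C.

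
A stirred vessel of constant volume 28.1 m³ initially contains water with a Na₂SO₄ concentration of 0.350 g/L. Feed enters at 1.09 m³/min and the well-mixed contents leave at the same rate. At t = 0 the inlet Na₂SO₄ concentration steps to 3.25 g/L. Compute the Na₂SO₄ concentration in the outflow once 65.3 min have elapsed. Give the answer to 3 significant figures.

3.02 g/L

Mass balance on the solute (V constant): V dC/dt = Q(C_in − C).
Rewrite as dC/dt + C/τ = C_in/τ, τ = V/Q = 25.780 min.
This is linear first-order; C(t) = C_in + (C₀ − C_in) e^(−t/τ).
C(65.3) = 3.25 + (0.350 − 3.25)·e^(−65.3/25.780) = 3.25 + (-2.9000)·0.079421 = 3.0197 g/L.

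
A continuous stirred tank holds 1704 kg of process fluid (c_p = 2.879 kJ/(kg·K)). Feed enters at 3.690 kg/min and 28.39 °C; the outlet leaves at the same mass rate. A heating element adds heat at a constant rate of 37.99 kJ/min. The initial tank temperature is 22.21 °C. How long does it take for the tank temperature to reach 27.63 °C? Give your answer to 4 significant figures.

M c_p dT/dt = ṁ c_p (T_in − T) + Q̇.
τ = M/ṁ = 461.789 min; T_ss = T_in + Q̇/(ṁ c_p) = 31.9660 °C.
T(t) = T_ss + (T₀ − T_ss) e^(−t/τ). Set T = 27.63:
e^(−t/τ) = (27.63 − 31.9660)/(22.21 − 31.9660) = 0.444446
t = −461.789 · ln(0.444446) = 374.477 min.

374.5 min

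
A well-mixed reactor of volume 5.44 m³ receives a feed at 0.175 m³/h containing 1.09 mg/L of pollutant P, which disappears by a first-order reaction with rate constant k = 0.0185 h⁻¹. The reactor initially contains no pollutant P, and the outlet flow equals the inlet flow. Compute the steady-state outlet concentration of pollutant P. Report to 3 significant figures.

Species balance: V dC/dt = Q C_in − Q C − k V C.
At steady state: 0 = Q C_in − (Q + kV) C_ss, so C_ss = Q C_in/(Q + kV).
C_ss = 0.175·1.09/(0.175 + 0.0185·5.44) = 0.19075/0.27564 = 0.69203 mg/L.

0.692 mg/L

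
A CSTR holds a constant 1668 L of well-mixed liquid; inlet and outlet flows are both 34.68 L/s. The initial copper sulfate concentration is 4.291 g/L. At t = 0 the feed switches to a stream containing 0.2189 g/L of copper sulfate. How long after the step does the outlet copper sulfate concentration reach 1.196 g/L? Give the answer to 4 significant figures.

Accumulation = in − out for the solute gives V dC/dt = Q(C_in − C), so τ = V/Q = 48.0969 s.
C(t) = C_in + (C₀ − C_in) e^(−t/τ). Set C = 1.196 and solve for t:
e^(−t/τ) = (C − C_in)/(C₀ − C_in) = (1.196 − 0.2189)/(4.291 − 0.2189) = 0.239950
t = −τ ln(…) = 48.0969 × 1.42733 = 68.6499 s.

68.65 s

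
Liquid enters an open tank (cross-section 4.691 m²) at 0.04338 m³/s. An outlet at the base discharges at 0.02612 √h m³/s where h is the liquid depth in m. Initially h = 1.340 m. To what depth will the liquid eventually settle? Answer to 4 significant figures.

2.758 m

Level balance: A dh/dt = 0.04338 − 0.02612 √h. Setting dh/dt = 0:
Q_in = 0.02612 √h_ss ⇒ √h_ss = 0.04338/0.02612 = 1.66080.
h_ss = 1.66080² = 2.75824 m. (Since h₀ = 1.340 m < h_ss, the level will rise toward this value.)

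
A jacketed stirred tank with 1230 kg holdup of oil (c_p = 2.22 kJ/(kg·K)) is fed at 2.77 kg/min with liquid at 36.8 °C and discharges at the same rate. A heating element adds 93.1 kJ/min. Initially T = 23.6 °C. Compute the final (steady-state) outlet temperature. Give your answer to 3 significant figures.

51.9 °C

Unsteady energy balance on the tank contents: M c_p dT/dt = ṁ c_p (T_in − T) + 93.1.
At steady state dT/dt = 0 ⇒ T_ss = T_in + Q̇/(ṁ c_p) = 36.8 + 93.1/(2.77·2.22) = 51.940 °C.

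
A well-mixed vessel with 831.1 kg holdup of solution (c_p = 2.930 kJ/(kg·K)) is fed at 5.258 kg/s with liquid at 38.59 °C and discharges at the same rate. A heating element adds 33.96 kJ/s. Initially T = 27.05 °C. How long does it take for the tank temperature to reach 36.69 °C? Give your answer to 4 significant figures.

191.0 s

M c_p dT/dt = ṁ c_p (T_in − T) + Q̇.
τ = M/ṁ = 158.064 s; T_ss = T_in + Q̇/(ṁ c_p) = 40.7943 °C.
T(t) = T_ss + (T₀ − T_ss) e^(−t/τ). Set T = 36.69:
e^(−t/τ) = (36.69 − 40.7943)/(27.05 − 40.7943) = 0.298621
t = −158.064 · ln(0.298621) = 191.033 s.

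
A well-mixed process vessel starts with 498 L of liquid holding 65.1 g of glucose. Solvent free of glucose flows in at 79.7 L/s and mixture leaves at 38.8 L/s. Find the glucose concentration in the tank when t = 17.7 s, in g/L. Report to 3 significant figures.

Total volume: dV/dt = Q_in − Q_out = 40.900 L/s, so V(t) = 498 + 40.900 t and V(17.7) = 1221.9 L.
No glucose enters, so dm/dt = −Q_out · (m/V).
dm/m = −Q_out dt/(V₀ + 40.900 t); integrating gives ln(m/m₀) = −(Q_out/(Q_in−Q_out)) ln(V/V₀).
m = m₀ (V₀/V)^(Q_out/(Q_in−Q_out)) = 65.1 × (498/1221.9)^(0.94866) = 27.783 g.
C = m/V = 27.783/1221.9 = 0.022737 g/L.

0.0227 g/L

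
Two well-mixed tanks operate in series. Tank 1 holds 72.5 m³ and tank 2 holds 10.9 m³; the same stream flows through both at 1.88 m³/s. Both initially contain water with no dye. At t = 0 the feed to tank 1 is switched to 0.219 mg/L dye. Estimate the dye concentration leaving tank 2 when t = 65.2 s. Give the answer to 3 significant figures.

Species balance on tank i: dCᵢ/dt = (Cᵢ₋₁ − Cᵢ)/τᵢ with τᵢ = Vᵢ/Q.
τ₁ = 72.5/1.88 = 38.564 s; τ₂ = 10.9/1.88 = 5.7979 s.
Tank 1: C₁ = C_in(1 − e^(−t/τ₁)). Tank 2 (τ₁ ≠ τ₂): C₂ = C_in[1 − (τ₁ e^(−t/τ₁) − τ₂ e^(−t/τ₂))/(τ₁ − τ₂)].
At t = 65.2: e^(−t/τ₁) = 0.18439, e^(−t/τ₂) = 1.3066e-05.
C₂ = 0.219·[1 − (38.564·0.18439 − 5.7979·1.3066e-05)/(32.766)] = 0.219·0.78299 = 0.17147 mg/L.

0.171 mg/L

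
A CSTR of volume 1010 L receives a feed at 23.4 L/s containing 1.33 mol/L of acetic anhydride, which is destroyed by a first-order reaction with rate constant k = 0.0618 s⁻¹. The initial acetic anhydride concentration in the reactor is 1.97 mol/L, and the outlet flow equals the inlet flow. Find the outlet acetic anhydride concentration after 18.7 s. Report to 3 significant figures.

0.691 mol/L

Species balance: V dC/dt = Q C_in − Q C − k V C.
This is linear with rate a = Q/V + k = 0.084968 s⁻¹.
C_ss = Q C_in/(Q + kV) = 0.36265 mol/L; C(t) = C_ss + (C₀ − C_ss) e^(−a t).
C(18.7) = 0.36265 + (1.6073)·e^(−0.084968·18.7) = 0.36265 + (1.6073)·0.20415 = 0.69079 mol/L.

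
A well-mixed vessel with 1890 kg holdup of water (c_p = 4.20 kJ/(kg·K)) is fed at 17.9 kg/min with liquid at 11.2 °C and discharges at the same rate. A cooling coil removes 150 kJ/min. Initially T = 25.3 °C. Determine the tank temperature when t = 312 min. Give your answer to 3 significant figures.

Energy balance: M c_p dT/dt = ṁ c_p (T_in − T) − 150.
τ = M/ṁ = 105.59 min; T_ss = T_in − Q̇/(ṁ c_p) = 11.2 − 150/(17.9·4.20) = 9.2048 °C.
Solution: T(t) = T_ss + (T₀ − T_ss) e^(−t/τ).
T(312) = 9.2048 + (16.095)·e^(−312/105.59) = 9.2048 + (16.095)·0.052083 = 10.043 °C.

10.0 °C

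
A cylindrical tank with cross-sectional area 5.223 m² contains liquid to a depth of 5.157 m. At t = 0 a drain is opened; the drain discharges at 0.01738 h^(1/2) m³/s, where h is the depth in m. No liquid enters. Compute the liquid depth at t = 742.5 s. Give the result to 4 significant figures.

1.072 m

A dh/dt = −Q_out = −0.01738 √h.
Separate and integrate: 2(√h − √h₀) = −(0.01738/A) t.
√h = √5.157 − 0.01738·742.5/(2·5.223) = 2.27090 − 1.23537 = 1.03554.
h = 1.03554² = 1.07233 m.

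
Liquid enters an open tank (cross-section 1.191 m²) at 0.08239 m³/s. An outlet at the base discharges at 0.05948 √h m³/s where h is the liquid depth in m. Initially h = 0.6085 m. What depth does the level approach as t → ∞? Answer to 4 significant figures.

1.919 m

Mass balance (ρ constant): A dh/dt = Q_in − 0.05948 √h. At steady state dh/dt = 0:
Q_in = 0.05948 √h_ss ⇒ √h_ss = 0.08239/0.05948 = 1.38517.
h_ss = 1.38517² = 1.91870 m. (Since h₀ = 0.6085 m < h_ss, the level will rise toward this value.)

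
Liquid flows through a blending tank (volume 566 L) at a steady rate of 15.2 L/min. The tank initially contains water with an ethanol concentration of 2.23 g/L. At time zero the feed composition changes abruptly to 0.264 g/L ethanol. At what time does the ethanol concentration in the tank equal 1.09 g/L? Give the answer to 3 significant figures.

32.3 min

Species balance: V dC/dt = Q(C_in − C) ⇒ τ = V/Q = 37.237 min.
C(t) = C_in + (C₀ − C_in) e^(−t/τ). Set C = 1.09 and solve for t:
e^(−t/τ) = (C − C_in)/(C₀ − C_in) = (1.09 − 0.264)/(2.23 − 0.264) = 0.42014
t = −τ ln(…) = 37.237 × 0.86716 = 32.290 min.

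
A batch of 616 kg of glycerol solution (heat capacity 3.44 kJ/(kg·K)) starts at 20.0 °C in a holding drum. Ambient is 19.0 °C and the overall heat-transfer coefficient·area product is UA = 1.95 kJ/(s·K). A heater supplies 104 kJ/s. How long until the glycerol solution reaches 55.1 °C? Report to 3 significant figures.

1210 s

M c_p dT/dt = −UA(T − T_amb) + Q̇.
τ = M c_p/UA = 1086.7 s; T_ss = T_amb + Q̇/UA = 19.0 + 104/1.95 = 72.333 °C.
T(t) = T_ss + (T₀ − T_ss)e^(−t/τ); set T = 55.1:
t = −τ ln[(T − T_ss)/(T₀ − T_ss)] = −1086.7 · ln(0.32930) = 1207.1 s.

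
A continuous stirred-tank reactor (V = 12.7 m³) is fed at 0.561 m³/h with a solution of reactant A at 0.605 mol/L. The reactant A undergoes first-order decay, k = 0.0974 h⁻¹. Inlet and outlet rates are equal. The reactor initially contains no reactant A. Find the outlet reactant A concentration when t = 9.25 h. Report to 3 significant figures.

0.138 mol/L

Accumulation = in − out − consumed: V dC/dt = Q C_in − Q C − k V C.
dC/dt = (Q/V) C_in − (Q/V + k) C; effective rate a = Q/V + k = 0.044173 + 0.0974 = 0.14157 h⁻¹.
C_ss = Q C_in/(Q + kV) = 0.18877 mol/L; C(t) = C_ss + (C₀ − C_ss) e^(−a t).
C(9.25) = 0.18877 + (-0.18877)·e^(−0.14157·9.25) = 0.18877 + (-0.18877)·0.26994 = 0.13781 mol/L.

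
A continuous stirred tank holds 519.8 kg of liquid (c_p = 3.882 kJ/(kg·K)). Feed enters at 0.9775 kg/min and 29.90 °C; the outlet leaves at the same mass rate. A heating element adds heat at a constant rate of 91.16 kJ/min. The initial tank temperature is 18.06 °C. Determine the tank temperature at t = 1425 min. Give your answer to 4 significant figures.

51.46 °C

M c_p dT/dt = ṁ c_p (T_in − T) + Q̇.
τ = M/ṁ = 531.765 min; T_ss = T_in + Q̇/(ṁ c_p) = 29.90 + 91.16/(0.9775·3.882) = 53.9233 °C.
This is linear first-order; T(t) = T_ss + (T₀ − T_ss) e^(−t/τ).
T(1425) = 53.9233 + (-35.8633)·e^(−1425/531.765) = 53.9233 + (-35.8633)·0.0685798 = 51.4638 °C.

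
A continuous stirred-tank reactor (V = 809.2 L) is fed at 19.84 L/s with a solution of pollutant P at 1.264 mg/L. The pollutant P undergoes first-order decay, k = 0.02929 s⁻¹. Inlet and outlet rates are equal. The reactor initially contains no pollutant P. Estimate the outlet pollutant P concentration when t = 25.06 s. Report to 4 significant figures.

Species balance: V dC/dt = Q C_in − Q C − k V C.
dC/dt = (Q/V) C_in − (Q/V + k) C; effective rate a = Q/V + k = 0.0245180 + 0.02929 = 0.0538080 s⁻¹.
C_ss = Q C_in/(Q + kV) = 0.575951 mg/L; C(t) = C_ss + (C₀ − C_ss) e^(−a t).
C(25.06) = 0.575951 + (-0.575951)·e^(−0.0538080·25.06) = 0.575951 + (-0.575951)·0.259648 = 0.426407 mg/L.

0.4264 mg/L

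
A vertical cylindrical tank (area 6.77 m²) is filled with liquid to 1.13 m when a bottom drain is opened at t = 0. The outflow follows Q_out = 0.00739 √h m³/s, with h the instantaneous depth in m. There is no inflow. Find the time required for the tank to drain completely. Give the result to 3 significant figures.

1950 s

With no inflow, A dh/dt = −0.00739 √h.
Separate and integrate: 2(√h − √h₀) = −(0.00739/A) t.
Tank is empty when √h = 0: t_empty = 2A√h₀/0.00739.
t_empty = 2·6.77·√1.13/0.00739 = 13.540·1.0630/0.00739 = 1947.7 s.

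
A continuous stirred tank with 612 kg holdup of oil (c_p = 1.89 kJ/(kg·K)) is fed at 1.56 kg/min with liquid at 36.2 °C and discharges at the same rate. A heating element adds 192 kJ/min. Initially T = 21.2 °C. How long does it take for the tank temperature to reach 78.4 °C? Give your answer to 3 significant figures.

Energy balance: M c_p dT/dt = ṁ c_p (T_in − T) + 192.
τ = M/ṁ = 392.31 min; T_ss = T_in + Q̇/(ṁ c_p) = 101.32 °C.
T(t) = T_ss + (T₀ − T_ss) e^(−t/τ). Set T = 78.4:
e^(−t/τ) = (78.4 − 101.32)/(21.2 − 101.32) = 0.28607
t = −392.31 · ln(0.28607) = 490.98 min.

491 min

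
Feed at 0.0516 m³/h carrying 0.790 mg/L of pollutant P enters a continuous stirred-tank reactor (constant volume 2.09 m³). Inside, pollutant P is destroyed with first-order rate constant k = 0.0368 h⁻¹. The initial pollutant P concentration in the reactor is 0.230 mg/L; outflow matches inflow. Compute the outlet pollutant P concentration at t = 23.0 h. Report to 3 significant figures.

Species balance: V dC/dt = Q C_in − Q C − k V C.
dC/dt = (Q/V) C_in − (Q/V + k) C; effective rate a = Q/V + k = 0.024689 + 0.0368 = 0.061489 h⁻¹.
C_ss = Q C_in/(Q + kV) = 0.31720 mg/L; C(t) = C_ss + (C₀ − C_ss) e^(−a t).
C(23.0) = 0.31720 + (-0.087200)·e^(−0.061489·23.0) = 0.31720 + (-0.087200)·0.24311 = 0.29600 mg/L.

0.296 mg/L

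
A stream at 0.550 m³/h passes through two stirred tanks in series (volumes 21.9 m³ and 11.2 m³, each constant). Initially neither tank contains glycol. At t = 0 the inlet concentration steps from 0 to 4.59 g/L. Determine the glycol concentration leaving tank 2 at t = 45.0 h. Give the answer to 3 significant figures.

Each tank obeys Vᵢ dCᵢ/dt = Q(Cᵢ₋₁ − Cᵢ), so τᵢ = Vᵢ/Q.
τ₁ = 21.9/0.550 = 39.818 h; τ₂ = 11.2/0.550 = 20.364 h.
Solving the cascade with C₁(0)=C₂(0)=0 gives C₂(t) = C_in[1 − (τ₁ e^(−t/τ₁) − τ₂ e^(−t/τ₂))/(τ₁ − τ₂)].
At t = 45.0: e^(−t/τ₁) = 0.32299, e^(−t/τ₂) = 0.10972.
C₂ = 4.59·[1 − (39.818·0.32299 − 20.364·0.10972)/(19.455)] = 4.59·0.45378 = 2.0828 g/L.

2.08 g/L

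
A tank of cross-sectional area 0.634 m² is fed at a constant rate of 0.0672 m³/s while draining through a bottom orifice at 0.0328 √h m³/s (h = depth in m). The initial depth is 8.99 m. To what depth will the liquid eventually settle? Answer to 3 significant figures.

Accumulation of liquid (constant cross-section A): A dh/dt = Q_in − 0.0328 √h. At steady state dh/dt = 0:
Q_in = 0.0328 √h_ss ⇒ √h_ss = 0.0672/0.0328 = 2.0488.
h_ss = 2.0488² = 4.1975 m. (Since h₀ = 8.99 m > h_ss, the level will fall toward this value.)

4.20 m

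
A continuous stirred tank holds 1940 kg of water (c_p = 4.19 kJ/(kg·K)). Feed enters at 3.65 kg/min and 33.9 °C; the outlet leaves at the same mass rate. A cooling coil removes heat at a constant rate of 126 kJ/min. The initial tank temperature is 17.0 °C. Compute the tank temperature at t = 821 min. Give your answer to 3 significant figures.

23.8 °C

Heat balance on the well-mixed liquid: M c_p dT/dt = ṁ c_p (T_in − T) − 126.
τ = M/ṁ = 531.51 min; T_ss = T_in − Q̇/(ṁ c_p) = 33.9 − 126/(3.65·4.19) = 25.661 °C.
T approaches T_ss exponentially: T(t) = T_ss + (T₀ − T_ss) e^(−t/τ).
T(821) = 25.661 + (-8.6612)·e^(−821/531.51) = 25.661 + (-8.6612)·0.21338 = 23.813 °C.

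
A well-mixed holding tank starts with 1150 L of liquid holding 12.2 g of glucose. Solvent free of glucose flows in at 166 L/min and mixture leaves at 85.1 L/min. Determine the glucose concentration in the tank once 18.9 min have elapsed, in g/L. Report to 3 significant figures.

0.00187 g/L

Let m(t) be the amount of glucose. Volume: V(t) = V₀ + (Q_in − Q_out) t = 1150 + 80.900 t; V(18.9) = 2679.0 L.
Species balance (pure solvent in): dm/dt = −Q_out · m/V(t).
Separate: dm/m = −Q_out dt/V(t) ⇒ ln(m/m₀) = −(Q_out/(Q_in−Q_out)) ln(V/V₀).
m = m₀ (V₀/V)^(Q_out/(Q_in−Q_out)) = 12.2 × (1150/2679.0)^(1.0519) = 5.0121 g.
C = m/V = 5.0121/2679.0 = 0.0018709 g/L.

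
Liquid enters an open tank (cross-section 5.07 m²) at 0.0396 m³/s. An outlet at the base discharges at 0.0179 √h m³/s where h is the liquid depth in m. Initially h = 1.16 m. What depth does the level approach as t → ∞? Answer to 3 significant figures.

4.89 m

Level balance: A dh/dt = 0.0396 − 0.0179 √h. Setting dh/dt = 0:
Q_in = 0.0179 √h_ss ⇒ √h_ss = 0.0396/0.0179 = 2.2123.
h_ss = 2.2123² = 4.8942 m. (Since h₀ = 1.16 m < h_ss, the level will rise toward this value.)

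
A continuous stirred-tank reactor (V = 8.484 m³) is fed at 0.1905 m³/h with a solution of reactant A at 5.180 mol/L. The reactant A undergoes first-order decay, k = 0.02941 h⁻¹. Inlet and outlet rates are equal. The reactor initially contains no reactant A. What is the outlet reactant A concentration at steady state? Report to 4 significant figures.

2.243 mol/L

Species balance: V dC/dt = Q C_in − Q C − k V C.
Steady state (dC/dt = 0): C_ss = Q C_in/(Q + kV) = C_in/(1 + kV/Q).
C_ss = 0.1905·5.180/(0.1905 + 0.02941·8.484) = 0.986790/0.440014 = 2.24263 mol/L.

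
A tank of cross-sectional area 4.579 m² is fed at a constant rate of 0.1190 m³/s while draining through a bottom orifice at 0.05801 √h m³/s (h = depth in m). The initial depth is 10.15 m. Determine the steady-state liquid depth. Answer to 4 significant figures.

Mass balance (ρ constant): A dh/dt = Q_in − 0.05801 √h. At steady state dh/dt = 0:
Q_in = 0.05801 √h_ss ⇒ √h_ss = 0.1190/0.05801 = 2.05137.
h_ss = 2.05137² = 4.20812 m. (Since h₀ = 10.15 m > h_ss, the level will fall toward this value.)

4.208 m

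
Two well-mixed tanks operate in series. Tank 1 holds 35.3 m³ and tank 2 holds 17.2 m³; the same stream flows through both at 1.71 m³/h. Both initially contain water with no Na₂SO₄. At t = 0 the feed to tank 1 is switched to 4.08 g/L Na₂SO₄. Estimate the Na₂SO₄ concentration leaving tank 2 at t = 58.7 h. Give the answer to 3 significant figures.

3.63 g/L

Species balance on tank i: dCᵢ/dt = (Cᵢ₋₁ − Cᵢ)/τᵢ with τᵢ = Vᵢ/Q.
τ₁ = 35.3/1.71 = 20.643 h; τ₂ = 17.2/1.71 = 10.058 h.
Solving the cascade with C₁(0)=C₂(0)=0 gives C₂(t) = C_in[1 − (τ₁ e^(−t/τ₁) − τ₂ e^(−t/τ₂))/(τ₁ − τ₂)].
At t = 58.7: e^(−t/τ₁) = 0.058219, e^(−t/τ₂) = 0.0029209.
C₂ = 4.08·[1 − (20.643·0.058219 − 10.058·0.0029209)/(10.585)] = 4.08·0.88923 = 3.6281 g/L.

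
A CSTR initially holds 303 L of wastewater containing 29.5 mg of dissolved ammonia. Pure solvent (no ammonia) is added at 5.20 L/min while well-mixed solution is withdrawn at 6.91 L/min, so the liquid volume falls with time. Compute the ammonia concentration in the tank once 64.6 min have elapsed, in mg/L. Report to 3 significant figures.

0.0245 mg/L

Let m(t) be the amount of ammonia. Volume: V(t) = V₀ + (Q_in − Q_out) t = 303 − 1.7100 t; V(64.6) = 192.53 L.
Species balance (pure solvent in): dm/dt = −Q_out · m/V(t).
dm/m = −Q_out dt/(V₀ − 1.7100 t); integrating gives ln(m/m₀) = −(Q_out/(Q_in−Q_out)) ln(V/V₀).
m = m₀ (V₀/V)^(Q_out/(Q_in−Q_out)) = 29.5 × (303/192.53)^(-4.0409) = 4.7208 mg.
C = m/V = 4.7208/192.53 = 0.024520 mg/L.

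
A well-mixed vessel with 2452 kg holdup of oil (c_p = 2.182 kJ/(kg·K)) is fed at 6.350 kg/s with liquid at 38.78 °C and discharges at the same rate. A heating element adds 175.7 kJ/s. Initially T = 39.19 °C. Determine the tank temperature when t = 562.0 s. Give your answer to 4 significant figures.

M c_p dT/dt = ṁ c_p (T_in − T) + Q̇.
τ = M/ṁ = 386.142 s; T_ss = T_in + Q̇/(ṁ c_p) = 38.78 + 175.7/(6.350·2.182) = 51.4607 °C.
T approaches T_ss exponentially: T(t) = T_ss + (T₀ − T_ss) e^(−t/τ).
T(562.0) = 51.4607 + (-12.2707)·e^(−562.0/386.142) = 51.4607 + (-12.2707)·0.233301 = 48.5979 °C.

48.60 °C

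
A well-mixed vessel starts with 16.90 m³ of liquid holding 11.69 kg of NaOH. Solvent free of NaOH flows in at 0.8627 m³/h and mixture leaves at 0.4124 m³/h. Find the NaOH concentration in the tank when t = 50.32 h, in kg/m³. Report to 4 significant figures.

0.1356 kg/m³

Total volume: dV/dt = Q_in − Q_out = 0.450300 m³/h, so V(t) = 16.90 + 0.450300 t and V(50.32) = 39.5591 m³.
Species balance (pure solvent in): dm/dt = −Q_out · m/V(t).
dm/m = −Q_out dt/(V₀ + 0.450300 t); integrating gives ln(m/m₀) = −(Q_out/(Q_in−Q_out)) ln(V/V₀).
m = m₀ (V₀/V)^(Q_out/(Q_in−Q_out)) = 11.69 × (16.90/39.5591)^(0.915834) = 5.36466 kg.
C = m/V = 5.36466/39.5591 = 0.135611 kg/m³.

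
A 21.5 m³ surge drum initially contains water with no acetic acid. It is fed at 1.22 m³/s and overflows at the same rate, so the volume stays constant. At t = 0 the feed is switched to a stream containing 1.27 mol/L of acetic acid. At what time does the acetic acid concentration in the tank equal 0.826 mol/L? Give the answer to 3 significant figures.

Transient balance on the dissolved component: V dC/dt = Q(C_in − C), so τ = V/Q = 17.623 s.
C(t) = C_in + (C₀ − C_in) e^(−t/τ). Set C = 0.826 and solve for t:
e^(−t/τ) = (C − C_in)/(C₀ − C_in) = (0.826 − 1.27)/(0 − 1.27) = 0.34961
t = −τ ln(…) = 17.623 × 1.0509 = 18.521 s.

18.5 s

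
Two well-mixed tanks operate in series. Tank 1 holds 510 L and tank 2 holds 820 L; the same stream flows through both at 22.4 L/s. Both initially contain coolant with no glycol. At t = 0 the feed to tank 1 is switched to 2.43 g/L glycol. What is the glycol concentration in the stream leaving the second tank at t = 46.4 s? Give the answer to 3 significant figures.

1.14 g/L

Time constants: τᵢ = Vᵢ/Q for each well-mixed tank.
τ₁ = 510/22.4 = 22.768 s; τ₂ = 820/22.4 = 36.607 s.
Tank 1: C₁ = C_in(1 − e^(−t/τ₁)). Tank 2 (τ₁ ≠ τ₂): C₂ = C_in[1 − (τ₁ e^(−t/τ₁) − τ₂ e^(−t/τ₂))/(τ₁ − τ₂)].
At t = 46.4: e^(−t/τ₁) = 0.13029, e^(−t/τ₂) = 0.28153.
C₂ = 2.43·[1 − (22.768·0.13029 − 36.607·0.28153)/(-13.839)] = 2.43·0.46966 = 1.1413 g/L.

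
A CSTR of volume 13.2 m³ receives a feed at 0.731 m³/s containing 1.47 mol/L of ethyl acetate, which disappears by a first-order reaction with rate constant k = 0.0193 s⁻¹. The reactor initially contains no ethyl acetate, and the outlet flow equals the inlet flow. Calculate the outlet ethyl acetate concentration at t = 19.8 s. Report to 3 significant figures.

Species balance: V dC/dt = Q C_in − Q C − k V C.
dC/dt = (Q/V) C_in − (Q/V + k) C; effective rate a = Q/V + k = 0.055379 + 0.0193 = 0.074679 s⁻¹.
C_ss = Q C_in/(Q + kV) = 1.0901 mol/L; C(t) = C_ss + (C₀ − C_ss) e^(−a t).
C(19.8) = 1.0901 + (-1.0901)·e^(−0.074679·19.8) = 1.0901 + (-1.0901)·0.22795 = 0.84161 mol/L.

0.842 mol/L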